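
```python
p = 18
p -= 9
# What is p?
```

Answer: 9

Derivation:
Trace (tracking p):
p = 18  # -> p = 18
p -= 9  # -> p = 9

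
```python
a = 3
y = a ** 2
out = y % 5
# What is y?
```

Answer: 9

Derivation:
Trace (tracking y):
a = 3  # -> a = 3
y = a ** 2  # -> y = 9
out = y % 5  # -> out = 4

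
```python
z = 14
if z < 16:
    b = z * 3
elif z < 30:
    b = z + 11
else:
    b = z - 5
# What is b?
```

Trace (tracking b):
z = 14  # -> z = 14
if z < 16:  # condition is True
    b = z * 3  # -> b = 42

Answer: 42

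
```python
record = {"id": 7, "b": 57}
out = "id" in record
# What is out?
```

Trace (tracking out):
record = {'id': 7, 'b': 57}  # -> record = {'id': 7, 'b': 57}
out = 'id' in record  # -> out = True

Answer: True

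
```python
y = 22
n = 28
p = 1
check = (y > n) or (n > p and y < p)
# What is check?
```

Answer: False

Derivation:
Trace (tracking check):
y = 22  # -> y = 22
n = 28  # -> n = 28
p = 1  # -> p = 1
check = y > n or (n > p and y < p)  # -> check = False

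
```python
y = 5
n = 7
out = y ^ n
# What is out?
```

Trace (tracking out):
y = 5  # -> y = 5
n = 7  # -> n = 7
out = y ^ n  # -> out = 2

Answer: 2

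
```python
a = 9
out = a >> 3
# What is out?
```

Trace (tracking out):
a = 9  # -> a = 9
out = a >> 3  # -> out = 1

Answer: 1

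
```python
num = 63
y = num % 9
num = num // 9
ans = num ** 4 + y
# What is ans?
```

Trace (tracking ans):
num = 63  # -> num = 63
y = num % 9  # -> y = 0
num = num // 9  # -> num = 7
ans = num ** 4 + y  # -> ans = 2401

Answer: 2401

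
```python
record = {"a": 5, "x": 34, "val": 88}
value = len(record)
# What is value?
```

Trace (tracking value):
record = {'a': 5, 'x': 34, 'val': 88}  # -> record = {'a': 5, 'x': 34, 'val': 88}
value = len(record)  # -> value = 3

Answer: 3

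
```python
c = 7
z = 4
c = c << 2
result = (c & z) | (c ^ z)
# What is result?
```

Trace (tracking result):
c = 7  # -> c = 7
z = 4  # -> z = 4
c = c << 2  # -> c = 28
result = c & z | c ^ z  # -> result = 28

Answer: 28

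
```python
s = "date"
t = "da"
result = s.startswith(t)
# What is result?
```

Trace (tracking result):
s = 'date'  # -> s = 'date'
t = 'da'  # -> t = 'da'
result = s.startswith(t)  # -> result = True

Answer: True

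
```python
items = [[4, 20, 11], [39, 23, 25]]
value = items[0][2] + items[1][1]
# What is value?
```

Answer: 34

Derivation:
Trace (tracking value):
items = [[4, 20, 11], [39, 23, 25]]  # -> items = [[4, 20, 11], [39, 23, 25]]
value = items[0][2] + items[1][1]  # -> value = 34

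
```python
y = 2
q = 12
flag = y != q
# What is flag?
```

Answer: True

Derivation:
Trace (tracking flag):
y = 2  # -> y = 2
q = 12  # -> q = 12
flag = y != q  # -> flag = True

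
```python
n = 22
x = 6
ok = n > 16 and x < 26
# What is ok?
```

Answer: True

Derivation:
Trace (tracking ok):
n = 22  # -> n = 22
x = 6  # -> x = 6
ok = n > 16 and x < 26  # -> ok = True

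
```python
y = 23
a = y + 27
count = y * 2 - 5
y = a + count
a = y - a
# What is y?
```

Trace (tracking y):
y = 23  # -> y = 23
a = y + 27  # -> a = 50
count = y * 2 - 5  # -> count = 41
y = a + count  # -> y = 91
a = y - a  # -> a = 41

Answer: 91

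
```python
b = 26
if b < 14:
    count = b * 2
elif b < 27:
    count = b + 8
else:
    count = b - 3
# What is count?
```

Trace (tracking count):
b = 26  # -> b = 26
if b < 14:  # condition is False
elif b < 27:  # condition is True
    count = b + 8  # -> count = 34

Answer: 34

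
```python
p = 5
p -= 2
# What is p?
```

Answer: 3

Derivation:
Trace (tracking p):
p = 5  # -> p = 5
p -= 2  # -> p = 3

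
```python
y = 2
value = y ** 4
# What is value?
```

Answer: 16

Derivation:
Trace (tracking value):
y = 2  # -> y = 2
value = y ** 4  # -> value = 16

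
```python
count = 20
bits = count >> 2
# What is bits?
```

Trace (tracking bits):
count = 20  # -> count = 20
bits = count >> 2  # -> bits = 5

Answer: 5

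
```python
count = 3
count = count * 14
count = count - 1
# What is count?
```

Trace (tracking count):
count = 3  # -> count = 3
count = count * 14  # -> count = 42
count = count - 1  # -> count = 41

Answer: 41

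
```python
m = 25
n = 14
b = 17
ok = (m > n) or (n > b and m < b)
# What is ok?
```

Answer: True

Derivation:
Trace (tracking ok):
m = 25  # -> m = 25
n = 14  # -> n = 14
b = 17  # -> b = 17
ok = m > n or (n > b and m < b)  # -> ok = True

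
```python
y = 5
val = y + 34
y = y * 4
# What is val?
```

Trace (tracking val):
y = 5  # -> y = 5
val = y + 34  # -> val = 39
y = y * 4  # -> y = 20

Answer: 39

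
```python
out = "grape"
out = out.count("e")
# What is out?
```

Trace (tracking out):
out = 'grape'  # -> out = 'grape'
out = out.count('e')  # -> out = 1

Answer: 1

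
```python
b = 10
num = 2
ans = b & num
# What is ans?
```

Answer: 2

Derivation:
Trace (tracking ans):
b = 10  # -> b = 10
num = 2  # -> num = 2
ans = b & num  # -> ans = 2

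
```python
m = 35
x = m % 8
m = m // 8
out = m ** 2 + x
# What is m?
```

Trace (tracking m):
m = 35  # -> m = 35
x = m % 8  # -> x = 3
m = m // 8  # -> m = 4
out = m ** 2 + x  # -> out = 19

Answer: 4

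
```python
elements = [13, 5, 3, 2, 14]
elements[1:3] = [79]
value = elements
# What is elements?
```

Answer: [13, 79, 2, 14]

Derivation:
Trace (tracking elements):
elements = [13, 5, 3, 2, 14]  # -> elements = [13, 5, 3, 2, 14]
elements[1:3] = [79]  # -> elements = [13, 79, 2, 14]
value = elements  # -> value = [13, 79, 2, 14]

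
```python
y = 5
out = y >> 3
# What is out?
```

Trace (tracking out):
y = 5  # -> y = 5
out = y >> 3  # -> out = 0

Answer: 0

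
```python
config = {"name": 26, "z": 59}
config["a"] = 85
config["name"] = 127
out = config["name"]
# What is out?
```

Answer: 127

Derivation:
Trace (tracking out):
config = {'name': 26, 'z': 59}  # -> config = {'name': 26, 'z': 59}
config['a'] = 85  # -> config = {'name': 26, 'z': 59, 'a': 85}
config['name'] = 127  # -> config = {'name': 127, 'z': 59, 'a': 85}
out = config['name']  # -> out = 127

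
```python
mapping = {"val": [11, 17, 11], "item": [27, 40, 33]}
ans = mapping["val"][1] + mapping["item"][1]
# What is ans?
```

Trace (tracking ans):
mapping = {'val': [11, 17, 11], 'item': [27, 40, 33]}  # -> mapping = {'val': [11, 17, 11], 'item': [27, 40, 33]}
ans = mapping['val'][1] + mapping['item'][1]  # -> ans = 57

Answer: 57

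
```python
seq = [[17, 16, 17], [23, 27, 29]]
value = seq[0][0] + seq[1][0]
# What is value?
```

Trace (tracking value):
seq = [[17, 16, 17], [23, 27, 29]]  # -> seq = [[17, 16, 17], [23, 27, 29]]
value = seq[0][0] + seq[1][0]  # -> value = 40

Answer: 40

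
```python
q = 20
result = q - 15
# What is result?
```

Answer: 5

Derivation:
Trace (tracking result):
q = 20  # -> q = 20
result = q - 15  # -> result = 5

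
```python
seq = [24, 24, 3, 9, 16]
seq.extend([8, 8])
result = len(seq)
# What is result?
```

Trace (tracking result):
seq = [24, 24, 3, 9, 16]  # -> seq = [24, 24, 3, 9, 16]
seq.extend([8, 8])  # -> seq = [24, 24, 3, 9, 16, 8, 8]
result = len(seq)  # -> result = 7

Answer: 7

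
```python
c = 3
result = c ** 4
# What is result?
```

Trace (tracking result):
c = 3  # -> c = 3
result = c ** 4  # -> result = 81

Answer: 81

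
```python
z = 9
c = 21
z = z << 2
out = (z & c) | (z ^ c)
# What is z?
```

Trace (tracking z):
z = 9  # -> z = 9
c = 21  # -> c = 21
z = z << 2  # -> z = 36
out = z & c | z ^ c  # -> out = 53

Answer: 36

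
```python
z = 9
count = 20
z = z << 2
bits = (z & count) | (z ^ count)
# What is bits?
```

Answer: 52

Derivation:
Trace (tracking bits):
z = 9  # -> z = 9
count = 20  # -> count = 20
z = z << 2  # -> z = 36
bits = z & count | z ^ count  # -> bits = 52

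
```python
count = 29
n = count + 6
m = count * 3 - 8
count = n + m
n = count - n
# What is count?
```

Trace (tracking count):
count = 29  # -> count = 29
n = count + 6  # -> n = 35
m = count * 3 - 8  # -> m = 79
count = n + m  # -> count = 114
n = count - n  # -> n = 79

Answer: 114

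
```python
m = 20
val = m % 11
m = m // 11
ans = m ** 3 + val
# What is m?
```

Trace (tracking m):
m = 20  # -> m = 20
val = m % 11  # -> val = 9
m = m // 11  # -> m = 1
ans = m ** 3 + val  # -> ans = 10

Answer: 1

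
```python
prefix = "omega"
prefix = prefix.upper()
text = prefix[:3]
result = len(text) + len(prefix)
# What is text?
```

Answer: 'OME'

Derivation:
Trace (tracking text):
prefix = 'omega'  # -> prefix = 'omega'
prefix = prefix.upper()  # -> prefix = 'OMEGA'
text = prefix[:3]  # -> text = 'OME'
result = len(text) + len(prefix)  # -> result = 8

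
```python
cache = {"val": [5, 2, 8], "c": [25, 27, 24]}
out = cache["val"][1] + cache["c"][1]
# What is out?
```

Answer: 29

Derivation:
Trace (tracking out):
cache = {'val': [5, 2, 8], 'c': [25, 27, 24]}  # -> cache = {'val': [5, 2, 8], 'c': [25, 27, 24]}
out = cache['val'][1] + cache['c'][1]  # -> out = 29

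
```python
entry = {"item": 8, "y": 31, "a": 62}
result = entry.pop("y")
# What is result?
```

Answer: 31

Derivation:
Trace (tracking result):
entry = {'item': 8, 'y': 31, 'a': 62}  # -> entry = {'item': 8, 'y': 31, 'a': 62}
result = entry.pop('y')  # -> result = 31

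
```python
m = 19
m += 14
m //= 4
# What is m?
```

Answer: 8

Derivation:
Trace (tracking m):
m = 19  # -> m = 19
m += 14  # -> m = 33
m //= 4  # -> m = 8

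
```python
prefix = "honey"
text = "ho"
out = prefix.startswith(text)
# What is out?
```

Trace (tracking out):
prefix = 'honey'  # -> prefix = 'honey'
text = 'ho'  # -> text = 'ho'
out = prefix.startswith(text)  # -> out = True

Answer: True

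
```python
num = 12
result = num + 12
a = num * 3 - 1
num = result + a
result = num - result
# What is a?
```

Trace (tracking a):
num = 12  # -> num = 12
result = num + 12  # -> result = 24
a = num * 3 - 1  # -> a = 35
num = result + a  # -> num = 59
result = num - result  # -> result = 35

Answer: 35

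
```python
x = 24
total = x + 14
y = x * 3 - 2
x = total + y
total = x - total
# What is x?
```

Trace (tracking x):
x = 24  # -> x = 24
total = x + 14  # -> total = 38
y = x * 3 - 2  # -> y = 70
x = total + y  # -> x = 108
total = x - total  # -> total = 70

Answer: 108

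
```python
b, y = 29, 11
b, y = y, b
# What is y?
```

Answer: 29

Derivation:
Trace (tracking y):
b, y = (29, 11)  # -> b = 29, y = 11
b, y = (y, b)  # -> b = 11, y = 29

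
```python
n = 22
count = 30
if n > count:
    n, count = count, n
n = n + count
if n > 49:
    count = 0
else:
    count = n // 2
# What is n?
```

Answer: 52

Derivation:
Trace (tracking n):
n = 22  # -> n = 22
count = 30  # -> count = 30
if n > count:  # condition is False
n = n + count  # -> n = 52
if n > 49:  # condition is True
    count = 0  # -> count = 0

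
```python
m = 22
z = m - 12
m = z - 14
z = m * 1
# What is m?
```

Answer: -4

Derivation:
Trace (tracking m):
m = 22  # -> m = 22
z = m - 12  # -> z = 10
m = z - 14  # -> m = -4
z = m * 1  # -> z = -4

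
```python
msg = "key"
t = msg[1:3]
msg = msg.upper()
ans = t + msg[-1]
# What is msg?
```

Answer: 'KEY'

Derivation:
Trace (tracking msg):
msg = 'key'  # -> msg = 'key'
t = msg[1:3]  # -> t = 'ey'
msg = msg.upper()  # -> msg = 'KEY'
ans = t + msg[-1]  # -> ans = 'eyY'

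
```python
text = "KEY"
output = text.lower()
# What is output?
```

Answer: 'key'

Derivation:
Trace (tracking output):
text = 'KEY'  # -> text = 'KEY'
output = text.lower()  # -> output = 'key'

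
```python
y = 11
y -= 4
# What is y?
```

Trace (tracking y):
y = 11  # -> y = 11
y -= 4  # -> y = 7

Answer: 7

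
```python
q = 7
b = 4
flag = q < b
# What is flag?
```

Trace (tracking flag):
q = 7  # -> q = 7
b = 4  # -> b = 4
flag = q < b  # -> flag = False

Answer: False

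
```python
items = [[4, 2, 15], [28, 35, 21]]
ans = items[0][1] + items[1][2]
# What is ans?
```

Answer: 23

Derivation:
Trace (tracking ans):
items = [[4, 2, 15], [28, 35, 21]]  # -> items = [[4, 2, 15], [28, 35, 21]]
ans = items[0][1] + items[1][2]  # -> ans = 23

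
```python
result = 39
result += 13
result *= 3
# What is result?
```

Trace (tracking result):
result = 39  # -> result = 39
result += 13  # -> result = 52
result *= 3  # -> result = 156

Answer: 156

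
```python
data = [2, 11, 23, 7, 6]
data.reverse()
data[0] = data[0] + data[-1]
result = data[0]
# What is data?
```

Trace (tracking data):
data = [2, 11, 23, 7, 6]  # -> data = [2, 11, 23, 7, 6]
data.reverse()  # -> data = [6, 7, 23, 11, 2]
data[0] = data[0] + data[-1]  # -> data = [8, 7, 23, 11, 2]
result = data[0]  # -> result = 8

Answer: [8, 7, 23, 11, 2]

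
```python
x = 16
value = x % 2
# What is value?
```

Trace (tracking value):
x = 16  # -> x = 16
value = x % 2  # -> value = 0

Answer: 0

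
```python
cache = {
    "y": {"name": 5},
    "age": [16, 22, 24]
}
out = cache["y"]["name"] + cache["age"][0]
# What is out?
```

Answer: 21

Derivation:
Trace (tracking out):
cache = {'y': {'name': 5}, 'age': [16, 22, 24]}  # -> cache = {'y': {'name': 5}, 'age': [16, 22, 24]}
out = cache['y']['name'] + cache['age'][0]  # -> out = 21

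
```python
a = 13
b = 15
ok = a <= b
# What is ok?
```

Answer: True

Derivation:
Trace (tracking ok):
a = 13  # -> a = 13
b = 15  # -> b = 15
ok = a <= b  # -> ok = True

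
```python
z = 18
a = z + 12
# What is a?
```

Trace (tracking a):
z = 18  # -> z = 18
a = z + 12  # -> a = 30

Answer: 30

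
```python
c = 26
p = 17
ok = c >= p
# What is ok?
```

Trace (tracking ok):
c = 26  # -> c = 26
p = 17  # -> p = 17
ok = c >= p  # -> ok = True

Answer: True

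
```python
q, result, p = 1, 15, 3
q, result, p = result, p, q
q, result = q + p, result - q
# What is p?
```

Answer: 1

Derivation:
Trace (tracking p):
q, result, p = (1, 15, 3)  # -> q = 1, result = 15, p = 3
q, result, p = (result, p, q)  # -> q = 15, result = 3, p = 1
q, result = (q + p, result - q)  # -> q = 16, result = -12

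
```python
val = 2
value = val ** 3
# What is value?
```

Trace (tracking value):
val = 2  # -> val = 2
value = val ** 3  # -> value = 8

Answer: 8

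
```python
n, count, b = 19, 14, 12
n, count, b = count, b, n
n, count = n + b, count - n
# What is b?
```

Trace (tracking b):
n, count, b = (19, 14, 12)  # -> n = 19, count = 14, b = 12
n, count, b = (count, b, n)  # -> n = 14, count = 12, b = 19
n, count = (n + b, count - n)  # -> n = 33, count = -2

Answer: 19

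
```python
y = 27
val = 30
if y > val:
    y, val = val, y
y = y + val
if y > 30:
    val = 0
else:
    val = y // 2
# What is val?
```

Trace (tracking val):
y = 27  # -> y = 27
val = 30  # -> val = 30
if y > val:  # condition is False
y = y + val  # -> y = 57
if y > 30:  # condition is True
    val = 0  # -> val = 0

Answer: 0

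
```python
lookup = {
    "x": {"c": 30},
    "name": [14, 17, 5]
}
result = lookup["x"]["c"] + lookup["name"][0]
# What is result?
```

Trace (tracking result):
lookup = {'x': {'c': 30}, 'name': [14, 17, 5]}  # -> lookup = {'x': {'c': 30}, 'name': [14, 17, 5]}
result = lookup['x']['c'] + lookup['name'][0]  # -> result = 44

Answer: 44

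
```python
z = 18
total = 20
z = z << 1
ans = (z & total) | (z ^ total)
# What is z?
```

Answer: 36

Derivation:
Trace (tracking z):
z = 18  # -> z = 18
total = 20  # -> total = 20
z = z << 1  # -> z = 36
ans = z & total | z ^ total  # -> ans = 52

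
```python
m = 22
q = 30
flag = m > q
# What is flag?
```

Answer: False

Derivation:
Trace (tracking flag):
m = 22  # -> m = 22
q = 30  # -> q = 30
flag = m > q  # -> flag = False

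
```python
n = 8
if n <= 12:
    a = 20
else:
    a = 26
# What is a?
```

Answer: 20

Derivation:
Trace (tracking a):
n = 8  # -> n = 8
if n <= 12:  # condition is True
    a = 20  # -> a = 20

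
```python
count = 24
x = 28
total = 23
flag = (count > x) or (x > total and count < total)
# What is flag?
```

Trace (tracking flag):
count = 24  # -> count = 24
x = 28  # -> x = 28
total = 23  # -> total = 23
flag = count > x or (x > total and count < total)  # -> flag = False

Answer: False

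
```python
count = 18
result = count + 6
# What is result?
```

Answer: 24

Derivation:
Trace (tracking result):
count = 18  # -> count = 18
result = count + 6  # -> result = 24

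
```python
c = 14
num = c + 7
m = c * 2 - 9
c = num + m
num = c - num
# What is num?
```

Answer: 19

Derivation:
Trace (tracking num):
c = 14  # -> c = 14
num = c + 7  # -> num = 21
m = c * 2 - 9  # -> m = 19
c = num + m  # -> c = 40
num = c - num  # -> num = 19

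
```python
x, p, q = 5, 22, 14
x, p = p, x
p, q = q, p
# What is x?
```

Answer: 22

Derivation:
Trace (tracking x):
x, p, q = (5, 22, 14)  # -> x = 5, p = 22, q = 14
x, p = (p, x)  # -> x = 22, p = 5
p, q = (q, p)  # -> p = 14, q = 5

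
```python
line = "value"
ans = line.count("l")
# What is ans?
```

Answer: 1

Derivation:
Trace (tracking ans):
line = 'value'  # -> line = 'value'
ans = line.count('l')  # -> ans = 1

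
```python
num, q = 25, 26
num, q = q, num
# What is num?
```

Answer: 26

Derivation:
Trace (tracking num):
num, q = (25, 26)  # -> num = 25, q = 26
num, q = (q, num)  # -> num = 26, q = 25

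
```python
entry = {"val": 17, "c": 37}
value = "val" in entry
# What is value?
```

Answer: True

Derivation:
Trace (tracking value):
entry = {'val': 17, 'c': 37}  # -> entry = {'val': 17, 'c': 37}
value = 'val' in entry  # -> value = True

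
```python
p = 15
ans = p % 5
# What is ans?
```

Trace (tracking ans):
p = 15  # -> p = 15
ans = p % 5  # -> ans = 0

Answer: 0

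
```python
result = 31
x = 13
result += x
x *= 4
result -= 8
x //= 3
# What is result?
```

Trace (tracking result):
result = 31  # -> result = 31
x = 13  # -> x = 13
result += x  # -> result = 44
x *= 4  # -> x = 52
result -= 8  # -> result = 36
x //= 3  # -> x = 17

Answer: 36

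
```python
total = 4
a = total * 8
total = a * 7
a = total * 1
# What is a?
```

Trace (tracking a):
total = 4  # -> total = 4
a = total * 8  # -> a = 32
total = a * 7  # -> total = 224
a = total * 1  # -> a = 224

Answer: 224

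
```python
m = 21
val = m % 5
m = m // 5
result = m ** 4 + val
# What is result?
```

Answer: 257

Derivation:
Trace (tracking result):
m = 21  # -> m = 21
val = m % 5  # -> val = 1
m = m // 5  # -> m = 4
result = m ** 4 + val  # -> result = 257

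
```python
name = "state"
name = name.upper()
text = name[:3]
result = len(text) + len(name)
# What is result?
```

Trace (tracking result):
name = 'state'  # -> name = 'state'
name = name.upper()  # -> name = 'STATE'
text = name[:3]  # -> text = 'STA'
result = len(text) + len(name)  # -> result = 8

Answer: 8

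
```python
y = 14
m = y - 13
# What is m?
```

Trace (tracking m):
y = 14  # -> y = 14
m = y - 13  # -> m = 1

Answer: 1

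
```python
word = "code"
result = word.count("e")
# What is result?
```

Trace (tracking result):
word = 'code'  # -> word = 'code'
result = word.count('e')  # -> result = 1

Answer: 1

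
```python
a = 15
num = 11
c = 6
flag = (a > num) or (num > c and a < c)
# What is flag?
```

Trace (tracking flag):
a = 15  # -> a = 15
num = 11  # -> num = 11
c = 6  # -> c = 6
flag = a > num or (num > c and a < c)  # -> flag = True

Answer: True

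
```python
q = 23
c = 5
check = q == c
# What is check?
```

Answer: False

Derivation:
Trace (tracking check):
q = 23  # -> q = 23
c = 5  # -> c = 5
check = q == c  # -> check = False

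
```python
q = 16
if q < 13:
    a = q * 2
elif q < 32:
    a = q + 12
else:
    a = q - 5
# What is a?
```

Answer: 28

Derivation:
Trace (tracking a):
q = 16  # -> q = 16
if q < 13:  # condition is False
elif q < 32:  # condition is True
    a = q + 12  # -> a = 28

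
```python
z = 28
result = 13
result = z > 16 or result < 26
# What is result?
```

Answer: True

Derivation:
Trace (tracking result):
z = 28  # -> z = 28
result = 13  # -> result = 13
result = z > 16 or result < 26  # -> result = True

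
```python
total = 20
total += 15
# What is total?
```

Trace (tracking total):
total = 20  # -> total = 20
total += 15  # -> total = 35

Answer: 35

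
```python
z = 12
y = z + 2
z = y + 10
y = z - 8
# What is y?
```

Answer: 16

Derivation:
Trace (tracking y):
z = 12  # -> z = 12
y = z + 2  # -> y = 14
z = y + 10  # -> z = 24
y = z - 8  # -> y = 16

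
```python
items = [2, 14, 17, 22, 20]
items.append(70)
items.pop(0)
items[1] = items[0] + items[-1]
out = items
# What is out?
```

Answer: [14, 84, 22, 20, 70]

Derivation:
Trace (tracking out):
items = [2, 14, 17, 22, 20]  # -> items = [2, 14, 17, 22, 20]
items.append(70)  # -> items = [2, 14, 17, 22, 20, 70]
items.pop(0)  # -> items = [14, 17, 22, 20, 70]
items[1] = items[0] + items[-1]  # -> items = [14, 84, 22, 20, 70]
out = items  # -> out = [14, 84, 22, 20, 70]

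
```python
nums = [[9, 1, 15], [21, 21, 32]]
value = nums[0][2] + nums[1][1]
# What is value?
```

Trace (tracking value):
nums = [[9, 1, 15], [21, 21, 32]]  # -> nums = [[9, 1, 15], [21, 21, 32]]
value = nums[0][2] + nums[1][1]  # -> value = 36

Answer: 36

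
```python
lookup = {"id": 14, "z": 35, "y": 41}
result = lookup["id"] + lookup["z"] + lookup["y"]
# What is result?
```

Answer: 90

Derivation:
Trace (tracking result):
lookup = {'id': 14, 'z': 35, 'y': 41}  # -> lookup = {'id': 14, 'z': 35, 'y': 41}
result = lookup['id'] + lookup['z'] + lookup['y']  # -> result = 90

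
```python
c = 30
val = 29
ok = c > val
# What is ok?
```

Answer: True

Derivation:
Trace (tracking ok):
c = 30  # -> c = 30
val = 29  # -> val = 29
ok = c > val  # -> ok = True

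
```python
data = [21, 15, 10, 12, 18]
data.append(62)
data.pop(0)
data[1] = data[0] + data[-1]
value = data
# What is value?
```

Trace (tracking value):
data = [21, 15, 10, 12, 18]  # -> data = [21, 15, 10, 12, 18]
data.append(62)  # -> data = [21, 15, 10, 12, 18, 62]
data.pop(0)  # -> data = [15, 10, 12, 18, 62]
data[1] = data[0] + data[-1]  # -> data = [15, 77, 12, 18, 62]
value = data  # -> value = [15, 77, 12, 18, 62]

Answer: [15, 77, 12, 18, 62]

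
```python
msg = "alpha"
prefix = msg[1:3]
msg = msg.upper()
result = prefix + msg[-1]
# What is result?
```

Answer: 'lpA'

Derivation:
Trace (tracking result):
msg = 'alpha'  # -> msg = 'alpha'
prefix = msg[1:3]  # -> prefix = 'lp'
msg = msg.upper()  # -> msg = 'ALPHA'
result = prefix + msg[-1]  # -> result = 'lpA'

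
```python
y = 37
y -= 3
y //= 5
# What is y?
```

Trace (tracking y):
y = 37  # -> y = 37
y -= 3  # -> y = 34
y //= 5  # -> y = 6

Answer: 6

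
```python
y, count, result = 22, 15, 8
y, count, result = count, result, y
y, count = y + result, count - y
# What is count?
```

Answer: -7

Derivation:
Trace (tracking count):
y, count, result = (22, 15, 8)  # -> y = 22, count = 15, result = 8
y, count, result = (count, result, y)  # -> y = 15, count = 8, result = 22
y, count = (y + result, count - y)  # -> y = 37, count = -7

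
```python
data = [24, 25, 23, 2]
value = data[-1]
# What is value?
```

Answer: 2

Derivation:
Trace (tracking value):
data = [24, 25, 23, 2]  # -> data = [24, 25, 23, 2]
value = data[-1]  # -> value = 2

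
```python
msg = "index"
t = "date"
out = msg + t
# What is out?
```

Answer: 'indexdate'

Derivation:
Trace (tracking out):
msg = 'index'  # -> msg = 'index'
t = 'date'  # -> t = 'date'
out = msg + t  # -> out = 'indexdate'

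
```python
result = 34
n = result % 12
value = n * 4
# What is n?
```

Trace (tracking n):
result = 34  # -> result = 34
n = result % 12  # -> n = 10
value = n * 4  # -> value = 40

Answer: 10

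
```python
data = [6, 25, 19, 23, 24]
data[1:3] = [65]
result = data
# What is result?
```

Answer: [6, 65, 23, 24]

Derivation:
Trace (tracking result):
data = [6, 25, 19, 23, 24]  # -> data = [6, 25, 19, 23, 24]
data[1:3] = [65]  # -> data = [6, 65, 23, 24]
result = data  # -> result = [6, 65, 23, 24]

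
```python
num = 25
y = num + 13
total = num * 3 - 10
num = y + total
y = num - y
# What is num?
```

Answer: 103

Derivation:
Trace (tracking num):
num = 25  # -> num = 25
y = num + 13  # -> y = 38
total = num * 3 - 10  # -> total = 65
num = y + total  # -> num = 103
y = num - y  # -> y = 65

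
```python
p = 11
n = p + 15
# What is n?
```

Answer: 26

Derivation:
Trace (tracking n):
p = 11  # -> p = 11
n = p + 15  # -> n = 26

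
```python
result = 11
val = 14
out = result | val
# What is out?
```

Trace (tracking out):
result = 11  # -> result = 11
val = 14  # -> val = 14
out = result | val  # -> out = 15

Answer: 15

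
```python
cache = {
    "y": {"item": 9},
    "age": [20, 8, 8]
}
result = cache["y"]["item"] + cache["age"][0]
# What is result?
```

Trace (tracking result):
cache = {'y': {'item': 9}, 'age': [20, 8, 8]}  # -> cache = {'y': {'item': 9}, 'age': [20, 8, 8]}
result = cache['y']['item'] + cache['age'][0]  # -> result = 29

Answer: 29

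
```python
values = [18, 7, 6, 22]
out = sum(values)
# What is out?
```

Answer: 53

Derivation:
Trace (tracking out):
values = [18, 7, 6, 22]  # -> values = [18, 7, 6, 22]
out = sum(values)  # -> out = 53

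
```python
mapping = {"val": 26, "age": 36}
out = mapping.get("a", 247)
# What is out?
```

Answer: 247

Derivation:
Trace (tracking out):
mapping = {'val': 26, 'age': 36}  # -> mapping = {'val': 26, 'age': 36}
out = mapping.get('a', 247)  # -> out = 247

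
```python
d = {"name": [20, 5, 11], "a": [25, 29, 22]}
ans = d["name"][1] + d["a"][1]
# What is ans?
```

Answer: 34

Derivation:
Trace (tracking ans):
d = {'name': [20, 5, 11], 'a': [25, 29, 22]}  # -> d = {'name': [20, 5, 11], 'a': [25, 29, 22]}
ans = d['name'][1] + d['a'][1]  # -> ans = 34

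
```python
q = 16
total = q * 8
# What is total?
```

Trace (tracking total):
q = 16  # -> q = 16
total = q * 8  # -> total = 128

Answer: 128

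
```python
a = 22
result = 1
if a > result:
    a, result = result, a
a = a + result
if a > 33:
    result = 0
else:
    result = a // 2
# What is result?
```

Answer: 11

Derivation:
Trace (tracking result):
a = 22  # -> a = 22
result = 1  # -> result = 1
if a > result:  # condition is True
    a, result = (result, a)  # -> a = 1, result = 22
a = a + result  # -> a = 23
if a > 33:  # condition is False
else:
    result = a // 2  # -> result = 11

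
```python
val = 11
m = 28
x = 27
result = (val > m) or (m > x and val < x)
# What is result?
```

Answer: True

Derivation:
Trace (tracking result):
val = 11  # -> val = 11
m = 28  # -> m = 28
x = 27  # -> x = 27
result = val > m or (m > x and val < x)  # -> result = True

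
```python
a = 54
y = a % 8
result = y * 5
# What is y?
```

Trace (tracking y):
a = 54  # -> a = 54
y = a % 8  # -> y = 6
result = y * 5  # -> result = 30

Answer: 6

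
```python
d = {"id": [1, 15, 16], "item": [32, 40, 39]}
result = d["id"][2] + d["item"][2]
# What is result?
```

Trace (tracking result):
d = {'id': [1, 15, 16], 'item': [32, 40, 39]}  # -> d = {'id': [1, 15, 16], 'item': [32, 40, 39]}
result = d['id'][2] + d['item'][2]  # -> result = 55

Answer: 55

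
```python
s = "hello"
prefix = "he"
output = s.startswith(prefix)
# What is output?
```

Answer: True

Derivation:
Trace (tracking output):
s = 'hello'  # -> s = 'hello'
prefix = 'he'  # -> prefix = 'he'
output = s.startswith(prefix)  # -> output = True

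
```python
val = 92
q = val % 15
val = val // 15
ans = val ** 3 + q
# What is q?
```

Answer: 2

Derivation:
Trace (tracking q):
val = 92  # -> val = 92
q = val % 15  # -> q = 2
val = val // 15  # -> val = 6
ans = val ** 3 + q  # -> ans = 218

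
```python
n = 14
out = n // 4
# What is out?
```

Answer: 3

Derivation:
Trace (tracking out):
n = 14  # -> n = 14
out = n // 4  # -> out = 3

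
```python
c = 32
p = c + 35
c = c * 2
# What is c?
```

Trace (tracking c):
c = 32  # -> c = 32
p = c + 35  # -> p = 67
c = c * 2  # -> c = 64

Answer: 64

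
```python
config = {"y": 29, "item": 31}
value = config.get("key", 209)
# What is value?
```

Answer: 209

Derivation:
Trace (tracking value):
config = {'y': 29, 'item': 31}  # -> config = {'y': 29, 'item': 31}
value = config.get('key', 209)  # -> value = 209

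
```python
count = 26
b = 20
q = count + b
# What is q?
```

Trace (tracking q):
count = 26  # -> count = 26
b = 20  # -> b = 20
q = count + b  # -> q = 46

Answer: 46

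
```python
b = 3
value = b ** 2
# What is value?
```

Trace (tracking value):
b = 3  # -> b = 3
value = b ** 2  # -> value = 9

Answer: 9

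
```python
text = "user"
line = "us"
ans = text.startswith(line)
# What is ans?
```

Answer: True

Derivation:
Trace (tracking ans):
text = 'user'  # -> text = 'user'
line = 'us'  # -> line = 'us'
ans = text.startswith(line)  # -> ans = True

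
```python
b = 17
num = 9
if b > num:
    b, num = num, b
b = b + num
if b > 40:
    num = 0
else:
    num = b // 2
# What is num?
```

Answer: 13

Derivation:
Trace (tracking num):
b = 17  # -> b = 17
num = 9  # -> num = 9
if b > num:  # condition is True
    b, num = (num, b)  # -> b = 9, num = 17
b = b + num  # -> b = 26
if b > 40:  # condition is False
else:
    num = b // 2  # -> num = 13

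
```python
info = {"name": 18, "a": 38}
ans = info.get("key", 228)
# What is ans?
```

Trace (tracking ans):
info = {'name': 18, 'a': 38}  # -> info = {'name': 18, 'a': 38}
ans = info.get('key', 228)  # -> ans = 228

Answer: 228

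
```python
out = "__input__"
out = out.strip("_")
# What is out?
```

Trace (tracking out):
out = '__input__'  # -> out = '__input__'
out = out.strip('_')  # -> out = 'input'

Answer: 'input'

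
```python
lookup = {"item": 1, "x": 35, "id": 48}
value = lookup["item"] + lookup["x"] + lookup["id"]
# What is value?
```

Answer: 84

Derivation:
Trace (tracking value):
lookup = {'item': 1, 'x': 35, 'id': 48}  # -> lookup = {'item': 1, 'x': 35, 'id': 48}
value = lookup['item'] + lookup['x'] + lookup['id']  # -> value = 84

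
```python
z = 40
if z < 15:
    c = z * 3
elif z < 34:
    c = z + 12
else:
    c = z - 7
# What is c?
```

Trace (tracking c):
z = 40  # -> z = 40
if z < 15:  # condition is False
elif z < 34:  # condition is False
else:
    c = z - 7  # -> c = 33

Answer: 33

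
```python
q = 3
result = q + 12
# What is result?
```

Answer: 15

Derivation:
Trace (tracking result):
q = 3  # -> q = 3
result = q + 12  # -> result = 15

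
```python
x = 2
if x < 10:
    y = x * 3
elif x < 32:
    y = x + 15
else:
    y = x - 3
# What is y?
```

Trace (tracking y):
x = 2  # -> x = 2
if x < 10:  # condition is True
    y = x * 3  # -> y = 6

Answer: 6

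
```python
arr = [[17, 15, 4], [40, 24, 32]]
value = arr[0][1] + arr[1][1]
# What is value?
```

Trace (tracking value):
arr = [[17, 15, 4], [40, 24, 32]]  # -> arr = [[17, 15, 4], [40, 24, 32]]
value = arr[0][1] + arr[1][1]  # -> value = 39

Answer: 39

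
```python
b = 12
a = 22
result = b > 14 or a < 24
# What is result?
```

Trace (tracking result):
b = 12  # -> b = 12
a = 22  # -> a = 22
result = b > 14 or a < 24  # -> result = True

Answer: True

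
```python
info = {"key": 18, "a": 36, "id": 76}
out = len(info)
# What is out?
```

Answer: 3

Derivation:
Trace (tracking out):
info = {'key': 18, 'a': 36, 'id': 76}  # -> info = {'key': 18, 'a': 36, 'id': 76}
out = len(info)  # -> out = 3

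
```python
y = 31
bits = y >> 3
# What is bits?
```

Trace (tracking bits):
y = 31  # -> y = 31
bits = y >> 3  # -> bits = 3

Answer: 3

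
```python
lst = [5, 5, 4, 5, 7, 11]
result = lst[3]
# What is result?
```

Answer: 5

Derivation:
Trace (tracking result):
lst = [5, 5, 4, 5, 7, 11]  # -> lst = [5, 5, 4, 5, 7, 11]
result = lst[3]  # -> result = 5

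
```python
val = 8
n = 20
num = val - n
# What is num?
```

Answer: -12

Derivation:
Trace (tracking num):
val = 8  # -> val = 8
n = 20  # -> n = 20
num = val - n  # -> num = -12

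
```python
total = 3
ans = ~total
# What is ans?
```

Answer: -4

Derivation:
Trace (tracking ans):
total = 3  # -> total = 3
ans = ~total  # -> ans = -4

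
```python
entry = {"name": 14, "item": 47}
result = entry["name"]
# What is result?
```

Trace (tracking result):
entry = {'name': 14, 'item': 47}  # -> entry = {'name': 14, 'item': 47}
result = entry['name']  # -> result = 14

Answer: 14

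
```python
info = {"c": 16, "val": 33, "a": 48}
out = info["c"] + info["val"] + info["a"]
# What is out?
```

Answer: 97

Derivation:
Trace (tracking out):
info = {'c': 16, 'val': 33, 'a': 48}  # -> info = {'c': 16, 'val': 33, 'a': 48}
out = info['c'] + info['val'] + info['a']  # -> out = 97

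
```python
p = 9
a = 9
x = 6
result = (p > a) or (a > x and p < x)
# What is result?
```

Trace (tracking result):
p = 9  # -> p = 9
a = 9  # -> a = 9
x = 6  # -> x = 6
result = p > a or (a > x and p < x)  # -> result = False

Answer: False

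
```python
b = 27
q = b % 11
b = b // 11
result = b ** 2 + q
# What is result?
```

Trace (tracking result):
b = 27  # -> b = 27
q = b % 11  # -> q = 5
b = b // 11  # -> b = 2
result = b ** 2 + q  # -> result = 9

Answer: 9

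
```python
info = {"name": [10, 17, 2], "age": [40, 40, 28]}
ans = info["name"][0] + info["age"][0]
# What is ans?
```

Answer: 50

Derivation:
Trace (tracking ans):
info = {'name': [10, 17, 2], 'age': [40, 40, 28]}  # -> info = {'name': [10, 17, 2], 'age': [40, 40, 28]}
ans = info['name'][0] + info['age'][0]  # -> ans = 50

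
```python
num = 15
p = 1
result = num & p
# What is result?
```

Trace (tracking result):
num = 15  # -> num = 15
p = 1  # -> p = 1
result = num & p  # -> result = 1

Answer: 1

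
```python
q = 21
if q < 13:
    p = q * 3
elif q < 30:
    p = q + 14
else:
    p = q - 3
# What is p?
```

Trace (tracking p):
q = 21  # -> q = 21
if q < 13:  # condition is False
elif q < 30:  # condition is True
    p = q + 14  # -> p = 35

Answer: 35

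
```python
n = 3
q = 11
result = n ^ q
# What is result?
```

Trace (tracking result):
n = 3  # -> n = 3
q = 11  # -> q = 11
result = n ^ q  # -> result = 8

Answer: 8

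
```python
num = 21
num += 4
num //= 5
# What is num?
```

Trace (tracking num):
num = 21  # -> num = 21
num += 4  # -> num = 25
num //= 5  # -> num = 5

Answer: 5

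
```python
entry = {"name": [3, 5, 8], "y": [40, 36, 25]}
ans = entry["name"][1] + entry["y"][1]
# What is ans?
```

Answer: 41

Derivation:
Trace (tracking ans):
entry = {'name': [3, 5, 8], 'y': [40, 36, 25]}  # -> entry = {'name': [3, 5, 8], 'y': [40, 36, 25]}
ans = entry['name'][1] + entry['y'][1]  # -> ans = 41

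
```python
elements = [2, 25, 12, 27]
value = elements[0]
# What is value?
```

Trace (tracking value):
elements = [2, 25, 12, 27]  # -> elements = [2, 25, 12, 27]
value = elements[0]  # -> value = 2

Answer: 2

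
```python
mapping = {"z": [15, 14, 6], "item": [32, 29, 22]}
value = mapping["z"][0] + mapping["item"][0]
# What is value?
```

Trace (tracking value):
mapping = {'z': [15, 14, 6], 'item': [32, 29, 22]}  # -> mapping = {'z': [15, 14, 6], 'item': [32, 29, 22]}
value = mapping['z'][0] + mapping['item'][0]  # -> value = 47

Answer: 47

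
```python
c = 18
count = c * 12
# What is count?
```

Trace (tracking count):
c = 18  # -> c = 18
count = c * 12  # -> count = 216

Answer: 216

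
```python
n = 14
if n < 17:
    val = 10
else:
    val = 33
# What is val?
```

Trace (tracking val):
n = 14  # -> n = 14
if n < 17:  # condition is True
    val = 10  # -> val = 10

Answer: 10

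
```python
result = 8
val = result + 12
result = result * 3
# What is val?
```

Trace (tracking val):
result = 8  # -> result = 8
val = result + 12  # -> val = 20
result = result * 3  # -> result = 24

Answer: 20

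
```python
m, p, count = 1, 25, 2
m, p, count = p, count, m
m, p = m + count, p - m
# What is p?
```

Answer: -23

Derivation:
Trace (tracking p):
m, p, count = (1, 25, 2)  # -> m = 1, p = 25, count = 2
m, p, count = (p, count, m)  # -> m = 25, p = 2, count = 1
m, p = (m + count, p - m)  # -> m = 26, p = -23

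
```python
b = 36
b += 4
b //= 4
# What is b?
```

Trace (tracking b):
b = 36  # -> b = 36
b += 4  # -> b = 40
b //= 4  # -> b = 10

Answer: 10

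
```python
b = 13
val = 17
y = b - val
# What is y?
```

Trace (tracking y):
b = 13  # -> b = 13
val = 17  # -> val = 17
y = b - val  # -> y = -4

Answer: -4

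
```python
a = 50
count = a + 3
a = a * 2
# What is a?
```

Trace (tracking a):
a = 50  # -> a = 50
count = a + 3  # -> count = 53
a = a * 2  # -> a = 100

Answer: 100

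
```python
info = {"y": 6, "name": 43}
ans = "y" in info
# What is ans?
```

Answer: True

Derivation:
Trace (tracking ans):
info = {'y': 6, 'name': 43}  # -> info = {'y': 6, 'name': 43}
ans = 'y' in info  # -> ans = True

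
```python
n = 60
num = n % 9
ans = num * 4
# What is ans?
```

Answer: 24

Derivation:
Trace (tracking ans):
n = 60  # -> n = 60
num = n % 9  # -> num = 6
ans = num * 4  # -> ans = 24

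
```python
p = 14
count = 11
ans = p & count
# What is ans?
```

Trace (tracking ans):
p = 14  # -> p = 14
count = 11  # -> count = 11
ans = p & count  # -> ans = 10

Answer: 10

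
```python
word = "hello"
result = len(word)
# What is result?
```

Answer: 5

Derivation:
Trace (tracking result):
word = 'hello'  # -> word = 'hello'
result = len(word)  # -> result = 5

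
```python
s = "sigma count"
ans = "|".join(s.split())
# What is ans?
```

Answer: 'sigma|count'

Derivation:
Trace (tracking ans):
s = 'sigma count'  # -> s = 'sigma count'
ans = '|'.join(s.split())  # -> ans = 'sigma|count'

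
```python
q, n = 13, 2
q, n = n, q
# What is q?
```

Trace (tracking q):
q, n = (13, 2)  # -> q = 13, n = 2
q, n = (n, q)  # -> q = 2, n = 13

Answer: 2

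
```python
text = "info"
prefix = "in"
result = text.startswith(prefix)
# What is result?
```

Answer: True

Derivation:
Trace (tracking result):
text = 'info'  # -> text = 'info'
prefix = 'in'  # -> prefix = 'in'
result = text.startswith(prefix)  # -> result = True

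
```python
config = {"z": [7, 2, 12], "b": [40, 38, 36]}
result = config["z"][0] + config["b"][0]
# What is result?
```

Trace (tracking result):
config = {'z': [7, 2, 12], 'b': [40, 38, 36]}  # -> config = {'z': [7, 2, 12], 'b': [40, 38, 36]}
result = config['z'][0] + config['b'][0]  # -> result = 47

Answer: 47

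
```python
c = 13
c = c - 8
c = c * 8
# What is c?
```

Answer: 40

Derivation:
Trace (tracking c):
c = 13  # -> c = 13
c = c - 8  # -> c = 5
c = c * 8  # -> c = 40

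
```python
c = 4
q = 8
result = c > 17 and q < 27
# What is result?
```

Answer: False

Derivation:
Trace (tracking result):
c = 4  # -> c = 4
q = 8  # -> q = 8
result = c > 17 and q < 27  # -> result = False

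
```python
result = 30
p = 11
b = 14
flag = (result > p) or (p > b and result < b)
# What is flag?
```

Trace (tracking flag):
result = 30  # -> result = 30
p = 11  # -> p = 11
b = 14  # -> b = 14
flag = result > p or (p > b and result < b)  # -> flag = True

Answer: True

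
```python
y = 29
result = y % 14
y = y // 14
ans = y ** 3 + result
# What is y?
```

Answer: 2

Derivation:
Trace (tracking y):
y = 29  # -> y = 29
result = y % 14  # -> result = 1
y = y // 14  # -> y = 2
ans = y ** 3 + result  # -> ans = 9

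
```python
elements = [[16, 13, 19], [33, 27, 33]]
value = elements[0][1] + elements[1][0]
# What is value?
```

Trace (tracking value):
elements = [[16, 13, 19], [33, 27, 33]]  # -> elements = [[16, 13, 19], [33, 27, 33]]
value = elements[0][1] + elements[1][0]  # -> value = 46

Answer: 46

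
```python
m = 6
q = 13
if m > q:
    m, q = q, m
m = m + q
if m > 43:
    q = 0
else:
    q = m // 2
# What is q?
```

Answer: 9

Derivation:
Trace (tracking q):
m = 6  # -> m = 6
q = 13  # -> q = 13
if m > q:  # condition is False
m = m + q  # -> m = 19
if m > 43:  # condition is False
else:
    q = m // 2  # -> q = 9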